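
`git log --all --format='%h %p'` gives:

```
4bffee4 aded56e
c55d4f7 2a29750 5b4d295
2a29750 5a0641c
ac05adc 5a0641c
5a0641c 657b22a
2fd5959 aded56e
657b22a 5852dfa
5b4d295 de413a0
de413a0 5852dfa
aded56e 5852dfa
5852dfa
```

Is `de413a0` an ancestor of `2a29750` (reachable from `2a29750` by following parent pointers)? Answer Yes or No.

Ancestors of 2a29750: {2a29750, 5852dfa, 5a0641c, 657b22a}.
de413a0 is not in that set, so it is not an ancestor of 2a29750.

No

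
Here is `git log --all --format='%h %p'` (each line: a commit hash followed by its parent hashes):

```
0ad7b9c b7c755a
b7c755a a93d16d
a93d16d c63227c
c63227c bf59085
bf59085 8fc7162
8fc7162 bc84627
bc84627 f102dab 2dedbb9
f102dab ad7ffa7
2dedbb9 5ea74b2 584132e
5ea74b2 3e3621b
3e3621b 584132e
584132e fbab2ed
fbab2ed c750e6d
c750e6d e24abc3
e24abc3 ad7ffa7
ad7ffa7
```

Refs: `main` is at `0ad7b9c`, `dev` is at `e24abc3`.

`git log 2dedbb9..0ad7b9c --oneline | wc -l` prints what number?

Reachable from 0ad7b9c: {0ad7b9c, 2dedbb9, 3e3621b, 584132e, 5ea74b2, 8fc7162, a93d16d, ad7ffa7, b7c755a, bc84627, bf59085, c63227c, c750e6d, e24abc3, f102dab, fbab2ed}.
Reachable from 2dedbb9: {2dedbb9, 3e3621b, 584132e, 5ea74b2, ad7ffa7, c750e6d, e24abc3, fbab2ed}.
In 0ad7b9c's history but not 2dedbb9's: {0ad7b9c, 8fc7162, a93d16d, b7c755a, bc84627, bf59085, c63227c, f102dab} — 8 commits.

8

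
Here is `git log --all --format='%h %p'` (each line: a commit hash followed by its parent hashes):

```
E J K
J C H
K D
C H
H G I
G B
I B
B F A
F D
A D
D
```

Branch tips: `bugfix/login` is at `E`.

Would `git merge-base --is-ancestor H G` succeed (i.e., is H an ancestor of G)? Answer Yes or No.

Ancestors of G: {A, B, D, F, G}.
H is not in that set, so it is not an ancestor of G.

No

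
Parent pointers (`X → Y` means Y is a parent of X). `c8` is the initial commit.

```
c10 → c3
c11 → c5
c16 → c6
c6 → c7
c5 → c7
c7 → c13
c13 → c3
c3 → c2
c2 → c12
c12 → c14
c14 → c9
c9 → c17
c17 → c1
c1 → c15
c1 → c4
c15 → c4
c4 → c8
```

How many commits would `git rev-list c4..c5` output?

11

Reachable from c5: {c1, c12, c13, c14, c15, c17, c2, c3, c4, c5, c7, c8, c9}.
Reachable from c4: {c4, c8}.
In c5's history but not c4's: {c1, c12, c13, c14, c15, c17, c2, c3, c5, c7, c9} — 11 commits.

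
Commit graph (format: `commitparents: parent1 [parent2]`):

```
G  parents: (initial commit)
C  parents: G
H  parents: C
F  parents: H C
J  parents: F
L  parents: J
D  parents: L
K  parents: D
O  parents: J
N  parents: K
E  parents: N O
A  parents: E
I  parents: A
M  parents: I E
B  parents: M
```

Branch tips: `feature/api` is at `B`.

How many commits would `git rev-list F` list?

Walking parent pointers from F: reachable set = {C, F, G, H}.
That is 4 commits.

4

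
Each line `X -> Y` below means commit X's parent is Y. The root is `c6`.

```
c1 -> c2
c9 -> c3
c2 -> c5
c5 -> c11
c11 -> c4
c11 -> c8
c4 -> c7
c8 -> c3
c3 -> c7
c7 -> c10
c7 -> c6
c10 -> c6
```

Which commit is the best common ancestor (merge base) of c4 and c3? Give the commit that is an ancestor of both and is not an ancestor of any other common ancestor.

Ancestors of c4: {c10, c4, c6, c7}.
Ancestors of c3: {c10, c3, c6, c7}.
Common ancestors: {c10, c6, c7}.
Among these, c7 is not an ancestor of any other common ancestor — it is the merge base.

c7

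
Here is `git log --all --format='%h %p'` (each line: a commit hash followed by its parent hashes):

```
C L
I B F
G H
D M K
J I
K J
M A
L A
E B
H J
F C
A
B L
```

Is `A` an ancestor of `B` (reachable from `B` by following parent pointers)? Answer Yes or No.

Yes

Ancestors of B (commits reachable by following parents): {A, B, L}.
A is in that set, so it is an ancestor of B.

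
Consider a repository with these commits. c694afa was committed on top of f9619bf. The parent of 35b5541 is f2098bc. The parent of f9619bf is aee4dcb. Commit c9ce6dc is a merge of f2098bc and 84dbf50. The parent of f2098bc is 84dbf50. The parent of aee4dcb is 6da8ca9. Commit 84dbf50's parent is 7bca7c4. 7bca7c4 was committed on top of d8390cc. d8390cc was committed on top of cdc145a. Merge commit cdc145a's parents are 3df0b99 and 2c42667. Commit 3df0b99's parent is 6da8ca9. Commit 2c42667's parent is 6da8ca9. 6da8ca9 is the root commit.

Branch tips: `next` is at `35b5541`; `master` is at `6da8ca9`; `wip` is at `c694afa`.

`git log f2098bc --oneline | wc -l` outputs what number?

Walking parent pointers from f2098bc: reachable set = {2c42667, 3df0b99, 6da8ca9, 7bca7c4, 84dbf50, cdc145a, d8390cc, f2098bc}.
That is 8 commits.

8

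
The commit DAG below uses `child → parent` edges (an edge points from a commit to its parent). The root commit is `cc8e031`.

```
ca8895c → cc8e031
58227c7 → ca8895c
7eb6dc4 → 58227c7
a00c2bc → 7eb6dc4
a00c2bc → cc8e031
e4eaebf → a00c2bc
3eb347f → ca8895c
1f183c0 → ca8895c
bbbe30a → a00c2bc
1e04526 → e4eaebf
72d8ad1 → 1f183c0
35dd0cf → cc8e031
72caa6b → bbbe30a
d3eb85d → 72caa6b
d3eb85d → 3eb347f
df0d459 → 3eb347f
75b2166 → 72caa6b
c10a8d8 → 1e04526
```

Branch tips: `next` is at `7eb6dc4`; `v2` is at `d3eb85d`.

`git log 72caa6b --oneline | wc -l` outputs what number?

Walking parent pointers from 72caa6b: reachable set = {58227c7, 72caa6b, 7eb6dc4, a00c2bc, bbbe30a, ca8895c, cc8e031}.
That is 7 commits.

7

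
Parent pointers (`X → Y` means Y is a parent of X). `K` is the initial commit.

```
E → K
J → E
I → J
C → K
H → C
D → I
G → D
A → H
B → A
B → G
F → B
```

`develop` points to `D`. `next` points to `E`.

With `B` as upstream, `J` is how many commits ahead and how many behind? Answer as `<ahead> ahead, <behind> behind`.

0 ahead, 7 behind

Reachable from J: {E, J, K}.
Reachable from B: {A, B, C, D, E, G, H, I, J, K}.
Only in J's history (ahead): {} — 0.
Only in B's history (behind): {A, B, C, D, G, H, I} — 7.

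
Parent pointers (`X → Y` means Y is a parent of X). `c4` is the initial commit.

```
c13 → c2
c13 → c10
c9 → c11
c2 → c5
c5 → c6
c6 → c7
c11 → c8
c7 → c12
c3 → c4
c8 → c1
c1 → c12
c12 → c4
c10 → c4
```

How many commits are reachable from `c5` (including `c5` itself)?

5

Walking parent pointers from c5: reachable set = {c12, c4, c5, c6, c7}.
That is 5 commits.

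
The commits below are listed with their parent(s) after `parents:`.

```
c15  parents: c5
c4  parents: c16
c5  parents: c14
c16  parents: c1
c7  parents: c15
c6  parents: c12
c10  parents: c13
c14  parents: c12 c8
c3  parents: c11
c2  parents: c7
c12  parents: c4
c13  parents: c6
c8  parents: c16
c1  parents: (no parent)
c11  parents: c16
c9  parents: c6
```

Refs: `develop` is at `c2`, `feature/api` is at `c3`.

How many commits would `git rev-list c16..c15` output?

6

Reachable from c15: {c1, c12, c14, c15, c16, c4, c5, c8}.
Reachable from c16: {c1, c16}.
In c15's history but not c16's: {c12, c14, c15, c4, c5, c8} — 6 commits.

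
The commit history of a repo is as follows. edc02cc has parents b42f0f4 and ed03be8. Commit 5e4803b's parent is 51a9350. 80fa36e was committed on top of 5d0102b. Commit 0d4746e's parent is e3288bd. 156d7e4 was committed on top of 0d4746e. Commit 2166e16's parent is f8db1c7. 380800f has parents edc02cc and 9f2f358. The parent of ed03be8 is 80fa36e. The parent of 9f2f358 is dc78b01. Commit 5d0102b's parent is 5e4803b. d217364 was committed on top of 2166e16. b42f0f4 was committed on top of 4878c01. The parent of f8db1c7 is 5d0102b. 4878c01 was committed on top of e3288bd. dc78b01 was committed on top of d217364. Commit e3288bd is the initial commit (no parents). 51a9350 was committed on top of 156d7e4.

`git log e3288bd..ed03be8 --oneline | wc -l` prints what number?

7

Reachable from ed03be8: {0d4746e, 156d7e4, 51a9350, 5d0102b, 5e4803b, 80fa36e, e3288bd, ed03be8}.
Reachable from e3288bd: {e3288bd}.
In ed03be8's history but not e3288bd's: {0d4746e, 156d7e4, 51a9350, 5d0102b, 5e4803b, 80fa36e, ed03be8} — 7 commits.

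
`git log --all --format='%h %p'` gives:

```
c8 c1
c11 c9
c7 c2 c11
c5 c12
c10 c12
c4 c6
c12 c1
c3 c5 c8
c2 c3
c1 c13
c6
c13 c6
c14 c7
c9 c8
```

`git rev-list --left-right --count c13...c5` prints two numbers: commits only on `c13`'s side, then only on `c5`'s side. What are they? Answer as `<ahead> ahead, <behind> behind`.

0 ahead, 3 behind

Reachable from c13: {c13, c6}.
Reachable from c5: {c1, c12, c13, c5, c6}.
Only in c13's history (ahead): {} — 0.
Only in c5's history (behind): {c1, c12, c5} — 3.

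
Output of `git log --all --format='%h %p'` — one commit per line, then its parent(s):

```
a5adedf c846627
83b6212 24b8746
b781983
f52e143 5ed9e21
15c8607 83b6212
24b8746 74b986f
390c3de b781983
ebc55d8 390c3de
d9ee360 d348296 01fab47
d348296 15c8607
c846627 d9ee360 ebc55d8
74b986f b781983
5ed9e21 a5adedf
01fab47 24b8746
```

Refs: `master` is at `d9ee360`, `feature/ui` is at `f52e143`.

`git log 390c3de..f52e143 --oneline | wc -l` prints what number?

Reachable from f52e143: {01fab47, 15c8607, 24b8746, 390c3de, 5ed9e21, 74b986f, 83b6212, a5adedf, b781983, c846627, d348296, d9ee360, ebc55d8, f52e143}.
Reachable from 390c3de: {390c3de, b781983}.
In f52e143's history but not 390c3de's: {01fab47, 15c8607, 24b8746, 5ed9e21, 74b986f, 83b6212, a5adedf, c846627, d348296, d9ee360, ebc55d8, f52e143} — 12 commits.

12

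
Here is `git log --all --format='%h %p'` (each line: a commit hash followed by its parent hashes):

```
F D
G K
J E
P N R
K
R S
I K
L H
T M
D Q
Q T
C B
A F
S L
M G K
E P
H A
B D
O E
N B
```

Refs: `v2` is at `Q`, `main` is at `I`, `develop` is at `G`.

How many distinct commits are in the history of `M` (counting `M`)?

3

Walking parent pointers from M: reachable set = {G, K, M}.
That is 3 commits.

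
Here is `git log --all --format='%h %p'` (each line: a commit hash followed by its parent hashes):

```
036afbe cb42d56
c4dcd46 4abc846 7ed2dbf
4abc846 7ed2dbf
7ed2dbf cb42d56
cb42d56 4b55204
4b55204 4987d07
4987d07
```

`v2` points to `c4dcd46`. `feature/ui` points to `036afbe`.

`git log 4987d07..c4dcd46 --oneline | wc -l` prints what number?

5

Reachable from c4dcd46: {4987d07, 4abc846, 4b55204, 7ed2dbf, c4dcd46, cb42d56}.
Reachable from 4987d07: {4987d07}.
In c4dcd46's history but not 4987d07's: {4abc846, 4b55204, 7ed2dbf, c4dcd46, cb42d56} — 5 commits.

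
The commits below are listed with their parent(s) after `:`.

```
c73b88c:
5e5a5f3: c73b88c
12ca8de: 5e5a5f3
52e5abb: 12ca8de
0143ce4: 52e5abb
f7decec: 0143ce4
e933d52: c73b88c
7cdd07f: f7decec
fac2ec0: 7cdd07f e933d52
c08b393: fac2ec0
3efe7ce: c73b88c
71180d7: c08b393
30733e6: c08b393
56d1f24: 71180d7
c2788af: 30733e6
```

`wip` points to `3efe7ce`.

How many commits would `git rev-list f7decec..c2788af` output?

6

Reachable from c2788af: {0143ce4, 12ca8de, 30733e6, 52e5abb, 5e5a5f3, 7cdd07f, c08b393, c2788af, c73b88c, e933d52, f7decec, fac2ec0}.
Reachable from f7decec: {0143ce4, 12ca8de, 52e5abb, 5e5a5f3, c73b88c, f7decec}.
In c2788af's history but not f7decec's: {30733e6, 7cdd07f, c08b393, c2788af, e933d52, fac2ec0} — 6 commits.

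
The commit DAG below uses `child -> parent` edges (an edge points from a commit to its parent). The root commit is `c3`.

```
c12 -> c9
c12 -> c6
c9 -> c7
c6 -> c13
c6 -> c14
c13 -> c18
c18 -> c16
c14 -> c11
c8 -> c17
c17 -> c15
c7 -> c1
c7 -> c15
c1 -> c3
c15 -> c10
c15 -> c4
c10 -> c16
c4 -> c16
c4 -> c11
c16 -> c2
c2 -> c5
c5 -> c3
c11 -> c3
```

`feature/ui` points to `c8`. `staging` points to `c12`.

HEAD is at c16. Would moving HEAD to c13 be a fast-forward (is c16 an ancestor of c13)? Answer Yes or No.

Yes

A fast-forward from c16 to c13 is possible iff c16 is an ancestor of c13.
Ancestors of c13: {c13, c16, c18, c2, c3, c5}.
c16 is among them, so fast-forward is possible.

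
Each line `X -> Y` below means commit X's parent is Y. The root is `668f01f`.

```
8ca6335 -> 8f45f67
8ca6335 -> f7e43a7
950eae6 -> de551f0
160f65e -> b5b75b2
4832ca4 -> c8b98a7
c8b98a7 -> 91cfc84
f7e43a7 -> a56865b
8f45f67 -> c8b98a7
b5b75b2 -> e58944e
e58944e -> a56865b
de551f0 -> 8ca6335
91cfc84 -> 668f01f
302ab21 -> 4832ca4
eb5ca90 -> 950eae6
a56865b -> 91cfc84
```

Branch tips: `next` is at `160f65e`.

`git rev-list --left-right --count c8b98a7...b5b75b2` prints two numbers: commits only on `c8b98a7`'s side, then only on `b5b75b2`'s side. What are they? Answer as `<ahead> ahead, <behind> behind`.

Reachable from c8b98a7: {668f01f, 91cfc84, c8b98a7}.
Reachable from b5b75b2: {668f01f, 91cfc84, a56865b, b5b75b2, e58944e}.
Only in c8b98a7's history (ahead): {c8b98a7} — 1.
Only in b5b75b2's history (behind): {a56865b, b5b75b2, e58944e} — 3.

1 ahead, 3 behind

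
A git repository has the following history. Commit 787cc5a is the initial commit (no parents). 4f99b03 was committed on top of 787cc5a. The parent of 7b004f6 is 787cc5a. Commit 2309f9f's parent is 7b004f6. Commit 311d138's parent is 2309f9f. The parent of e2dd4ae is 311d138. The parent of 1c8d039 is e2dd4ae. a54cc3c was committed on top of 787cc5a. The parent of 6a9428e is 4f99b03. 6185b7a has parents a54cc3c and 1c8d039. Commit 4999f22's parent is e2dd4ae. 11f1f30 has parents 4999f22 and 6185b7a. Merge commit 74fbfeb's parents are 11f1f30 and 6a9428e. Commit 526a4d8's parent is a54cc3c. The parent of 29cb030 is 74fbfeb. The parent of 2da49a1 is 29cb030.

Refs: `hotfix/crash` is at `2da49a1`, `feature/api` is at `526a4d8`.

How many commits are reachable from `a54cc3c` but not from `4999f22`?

1

Reachable from a54cc3c: {787cc5a, a54cc3c}.
Reachable from 4999f22: {2309f9f, 311d138, 4999f22, 787cc5a, 7b004f6, e2dd4ae}.
In a54cc3c's history but not 4999f22's: {a54cc3c} — 1 commit.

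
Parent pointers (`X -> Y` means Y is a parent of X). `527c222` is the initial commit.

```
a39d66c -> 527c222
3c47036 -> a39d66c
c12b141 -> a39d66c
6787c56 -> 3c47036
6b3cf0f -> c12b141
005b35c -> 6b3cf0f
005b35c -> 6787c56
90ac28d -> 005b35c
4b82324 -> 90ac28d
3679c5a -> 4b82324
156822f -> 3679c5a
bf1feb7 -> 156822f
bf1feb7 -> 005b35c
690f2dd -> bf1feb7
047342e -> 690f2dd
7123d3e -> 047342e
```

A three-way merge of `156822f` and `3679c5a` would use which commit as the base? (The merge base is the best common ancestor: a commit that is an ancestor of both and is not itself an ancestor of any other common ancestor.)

Ancestors of 156822f: {005b35c, 156822f, 3679c5a, 3c47036, 4b82324, 527c222, 6787c56, 6b3cf0f, 90ac28d, a39d66c, c12b141}.
Ancestors of 3679c5a: {005b35c, 3679c5a, 3c47036, 4b82324, 527c222, 6787c56, 6b3cf0f, 90ac28d, a39d66c, c12b141}.
Common ancestors: {005b35c, 3679c5a, 3c47036, 4b82324, 527c222, 6787c56, 6b3cf0f, 90ac28d, a39d66c, c12b141}.
Among these, 3679c5a is not an ancestor of any other common ancestor — it is the merge base.

3679c5a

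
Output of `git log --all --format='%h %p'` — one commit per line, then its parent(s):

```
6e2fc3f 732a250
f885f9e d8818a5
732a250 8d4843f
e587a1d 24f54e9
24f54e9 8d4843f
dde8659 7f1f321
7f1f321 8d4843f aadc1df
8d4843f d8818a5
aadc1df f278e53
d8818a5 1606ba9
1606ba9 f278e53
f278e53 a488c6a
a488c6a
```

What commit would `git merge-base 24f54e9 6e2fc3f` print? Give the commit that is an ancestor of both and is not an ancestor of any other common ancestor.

Ancestors of 24f54e9: {1606ba9, 24f54e9, 8d4843f, a488c6a, d8818a5, f278e53}.
Ancestors of 6e2fc3f: {1606ba9, 6e2fc3f, 732a250, 8d4843f, a488c6a, d8818a5, f278e53}.
Common ancestors: {1606ba9, 8d4843f, a488c6a, d8818a5, f278e53}.
Among these, 8d4843f is not an ancestor of any other common ancestor — it is the merge base.

8d4843f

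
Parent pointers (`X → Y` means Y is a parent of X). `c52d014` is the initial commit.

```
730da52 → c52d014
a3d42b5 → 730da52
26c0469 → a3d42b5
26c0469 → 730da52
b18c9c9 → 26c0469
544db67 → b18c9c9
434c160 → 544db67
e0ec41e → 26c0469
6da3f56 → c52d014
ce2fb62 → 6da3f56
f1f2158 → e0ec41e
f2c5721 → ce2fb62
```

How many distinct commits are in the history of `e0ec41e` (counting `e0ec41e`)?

Walking parent pointers from e0ec41e: reachable set = {26c0469, 730da52, a3d42b5, c52d014, e0ec41e}.
That is 5 commits.

5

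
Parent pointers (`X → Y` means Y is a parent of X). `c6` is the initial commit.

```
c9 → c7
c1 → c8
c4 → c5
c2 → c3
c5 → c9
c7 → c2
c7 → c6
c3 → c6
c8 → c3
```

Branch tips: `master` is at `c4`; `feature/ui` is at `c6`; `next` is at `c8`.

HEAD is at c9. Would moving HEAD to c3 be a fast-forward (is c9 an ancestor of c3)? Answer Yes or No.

No

A fast-forward from c9 to c3 is possible iff c9 is an ancestor of c3.
Ancestors of c3: {c3, c6}.
c9 is not among them, so fast-forward is not possible.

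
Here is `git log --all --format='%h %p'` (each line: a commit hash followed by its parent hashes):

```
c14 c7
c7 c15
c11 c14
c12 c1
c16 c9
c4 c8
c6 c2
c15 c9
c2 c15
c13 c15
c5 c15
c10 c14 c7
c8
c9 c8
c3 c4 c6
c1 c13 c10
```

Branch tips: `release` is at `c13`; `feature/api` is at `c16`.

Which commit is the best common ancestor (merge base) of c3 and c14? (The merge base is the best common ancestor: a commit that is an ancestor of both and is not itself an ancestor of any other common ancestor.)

c15

Ancestors of c3: {c15, c2, c3, c4, c6, c8, c9}.
Ancestors of c14: {c14, c15, c7, c8, c9}.
Common ancestors: {c15, c8, c9}.
Among these, c15 is not an ancestor of any other common ancestor — it is the merge base.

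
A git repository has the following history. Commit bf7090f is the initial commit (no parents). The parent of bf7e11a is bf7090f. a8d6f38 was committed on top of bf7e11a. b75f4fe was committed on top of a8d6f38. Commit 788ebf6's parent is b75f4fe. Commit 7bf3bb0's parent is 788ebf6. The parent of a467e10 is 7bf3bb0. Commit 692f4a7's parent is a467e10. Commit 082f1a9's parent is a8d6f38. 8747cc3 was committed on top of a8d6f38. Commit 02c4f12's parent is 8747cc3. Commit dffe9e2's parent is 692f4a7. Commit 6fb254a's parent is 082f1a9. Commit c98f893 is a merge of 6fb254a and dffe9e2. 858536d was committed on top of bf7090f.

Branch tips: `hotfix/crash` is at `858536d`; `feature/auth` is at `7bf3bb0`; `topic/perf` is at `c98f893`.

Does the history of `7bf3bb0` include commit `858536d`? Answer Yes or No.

No

Ancestors of 7bf3bb0: {788ebf6, 7bf3bb0, a8d6f38, b75f4fe, bf7090f, bf7e11a}.
858536d is not in that set, so it is not an ancestor of 7bf3bb0.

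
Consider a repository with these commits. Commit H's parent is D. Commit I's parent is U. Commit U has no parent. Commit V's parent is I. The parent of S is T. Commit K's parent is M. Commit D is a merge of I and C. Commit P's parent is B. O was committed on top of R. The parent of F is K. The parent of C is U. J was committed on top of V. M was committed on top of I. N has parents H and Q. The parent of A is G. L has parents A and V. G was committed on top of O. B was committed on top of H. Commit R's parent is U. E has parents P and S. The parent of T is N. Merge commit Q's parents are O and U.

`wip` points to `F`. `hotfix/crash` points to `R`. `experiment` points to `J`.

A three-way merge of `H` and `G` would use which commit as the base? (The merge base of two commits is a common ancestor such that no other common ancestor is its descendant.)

Ancestors of H: {C, D, H, I, U}.
Ancestors of G: {G, O, R, U}.
Common ancestors: {U}.
The only common ancestor is U, so it is the merge base.

U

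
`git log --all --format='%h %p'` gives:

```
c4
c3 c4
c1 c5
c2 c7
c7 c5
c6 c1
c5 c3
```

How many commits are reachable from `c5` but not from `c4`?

2

Reachable from c5: {c3, c4, c5}.
Reachable from c4: {c4}.
In c5's history but not c4's: {c3, c5} — 2 commits.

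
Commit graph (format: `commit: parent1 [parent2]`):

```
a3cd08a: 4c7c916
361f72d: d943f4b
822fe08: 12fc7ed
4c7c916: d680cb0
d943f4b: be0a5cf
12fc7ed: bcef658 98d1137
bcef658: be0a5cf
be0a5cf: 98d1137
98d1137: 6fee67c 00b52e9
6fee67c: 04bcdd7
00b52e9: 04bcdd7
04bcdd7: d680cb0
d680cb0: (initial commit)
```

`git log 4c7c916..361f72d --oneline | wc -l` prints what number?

Reachable from 361f72d: {00b52e9, 04bcdd7, 361f72d, 6fee67c, 98d1137, be0a5cf, d680cb0, d943f4b}.
Reachable from 4c7c916: {4c7c916, d680cb0}.
In 361f72d's history but not 4c7c916's: {00b52e9, 04bcdd7, 361f72d, 6fee67c, 98d1137, be0a5cf, d943f4b} — 7 commits.

7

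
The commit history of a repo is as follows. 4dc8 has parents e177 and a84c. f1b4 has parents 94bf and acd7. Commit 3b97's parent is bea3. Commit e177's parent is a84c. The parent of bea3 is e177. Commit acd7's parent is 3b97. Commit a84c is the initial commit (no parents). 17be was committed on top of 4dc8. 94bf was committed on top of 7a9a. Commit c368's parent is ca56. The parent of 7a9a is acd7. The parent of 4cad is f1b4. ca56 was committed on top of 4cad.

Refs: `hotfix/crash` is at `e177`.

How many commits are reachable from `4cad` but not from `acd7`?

Reachable from 4cad: {3b97, 4cad, 7a9a, 94bf, a84c, acd7, bea3, e177, f1b4}.
Reachable from acd7: {3b97, a84c, acd7, bea3, e177}.
In 4cad's history but not acd7's: {4cad, 7a9a, 94bf, f1b4} — 4 commits.

4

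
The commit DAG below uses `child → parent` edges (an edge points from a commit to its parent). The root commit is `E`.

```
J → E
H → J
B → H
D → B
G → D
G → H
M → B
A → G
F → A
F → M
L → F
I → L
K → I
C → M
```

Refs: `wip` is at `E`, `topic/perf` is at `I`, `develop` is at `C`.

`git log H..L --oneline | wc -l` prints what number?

Reachable from L: {A, B, D, E, F, G, H, J, L, M}.
Reachable from H: {E, H, J}.
In L's history but not H's: {A, B, D, F, G, L, M} — 7 commits.

7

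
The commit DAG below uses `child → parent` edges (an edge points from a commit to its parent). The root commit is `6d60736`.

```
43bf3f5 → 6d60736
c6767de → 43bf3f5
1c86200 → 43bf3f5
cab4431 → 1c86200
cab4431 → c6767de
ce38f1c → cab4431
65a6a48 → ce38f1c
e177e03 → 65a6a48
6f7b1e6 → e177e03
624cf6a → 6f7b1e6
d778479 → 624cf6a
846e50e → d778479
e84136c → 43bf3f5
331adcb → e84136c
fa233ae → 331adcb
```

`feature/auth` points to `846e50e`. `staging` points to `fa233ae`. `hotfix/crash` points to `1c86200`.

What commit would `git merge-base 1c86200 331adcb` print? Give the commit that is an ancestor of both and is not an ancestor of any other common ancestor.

43bf3f5

Ancestors of 1c86200: {1c86200, 43bf3f5, 6d60736}.
Ancestors of 331adcb: {331adcb, 43bf3f5, 6d60736, e84136c}.
Common ancestors: {43bf3f5, 6d60736}.
Among these, 43bf3f5 is not an ancestor of any other common ancestor — it is the merge base.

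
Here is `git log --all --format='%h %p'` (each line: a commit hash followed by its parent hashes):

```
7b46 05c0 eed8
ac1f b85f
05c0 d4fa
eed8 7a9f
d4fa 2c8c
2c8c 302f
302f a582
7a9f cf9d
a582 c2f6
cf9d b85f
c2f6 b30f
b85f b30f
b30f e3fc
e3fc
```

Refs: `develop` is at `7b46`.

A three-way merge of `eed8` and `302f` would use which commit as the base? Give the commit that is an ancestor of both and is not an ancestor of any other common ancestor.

Ancestors of eed8: {7a9f, b30f, b85f, cf9d, e3fc, eed8}.
Ancestors of 302f: {302f, a582, b30f, c2f6, e3fc}.
Common ancestors: {b30f, e3fc}.
Among these, b30f is not an ancestor of any other common ancestor — it is the merge base.

b30f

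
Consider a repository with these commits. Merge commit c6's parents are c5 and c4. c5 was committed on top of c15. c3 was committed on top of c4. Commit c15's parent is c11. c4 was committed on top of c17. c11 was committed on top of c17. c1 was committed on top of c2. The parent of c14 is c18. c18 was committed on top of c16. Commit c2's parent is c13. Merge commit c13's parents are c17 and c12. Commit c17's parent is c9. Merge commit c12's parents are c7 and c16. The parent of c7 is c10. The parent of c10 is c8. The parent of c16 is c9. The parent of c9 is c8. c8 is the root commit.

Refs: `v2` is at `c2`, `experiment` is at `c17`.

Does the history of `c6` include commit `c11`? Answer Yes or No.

Yes

Ancestors of c6 (commits reachable by following parents): {c11, c15, c17, c4, c5, c6, c8, c9}.
c11 is in that set, so it is an ancestor of c6.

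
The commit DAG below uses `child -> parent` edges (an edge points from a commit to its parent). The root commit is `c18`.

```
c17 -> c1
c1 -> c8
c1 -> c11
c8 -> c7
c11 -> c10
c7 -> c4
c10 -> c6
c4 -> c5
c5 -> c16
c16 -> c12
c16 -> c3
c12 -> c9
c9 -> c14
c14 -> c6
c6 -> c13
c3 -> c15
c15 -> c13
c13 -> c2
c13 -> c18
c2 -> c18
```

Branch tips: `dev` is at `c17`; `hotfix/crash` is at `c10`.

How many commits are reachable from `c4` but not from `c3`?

7

Reachable from c4: {c12, c13, c14, c15, c16, c18, c2, c3, c4, c5, c6, c9}.
Reachable from c3: {c13, c15, c18, c2, c3}.
In c4's history but not c3's: {c12, c14, c16, c4, c5, c6, c9} — 7 commits.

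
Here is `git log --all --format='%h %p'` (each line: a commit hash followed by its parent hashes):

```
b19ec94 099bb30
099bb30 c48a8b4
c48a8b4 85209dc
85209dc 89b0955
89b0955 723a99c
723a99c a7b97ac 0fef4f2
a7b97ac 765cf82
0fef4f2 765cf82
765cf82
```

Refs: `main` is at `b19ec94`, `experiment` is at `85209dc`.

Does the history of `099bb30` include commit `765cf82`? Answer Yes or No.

Yes

Ancestors of 099bb30 (commits reachable by following parents): {099bb30, 0fef4f2, 723a99c, 765cf82, 85209dc, 89b0955, a7b97ac, c48a8b4}.
765cf82 is in that set, so it is an ancestor of 099bb30.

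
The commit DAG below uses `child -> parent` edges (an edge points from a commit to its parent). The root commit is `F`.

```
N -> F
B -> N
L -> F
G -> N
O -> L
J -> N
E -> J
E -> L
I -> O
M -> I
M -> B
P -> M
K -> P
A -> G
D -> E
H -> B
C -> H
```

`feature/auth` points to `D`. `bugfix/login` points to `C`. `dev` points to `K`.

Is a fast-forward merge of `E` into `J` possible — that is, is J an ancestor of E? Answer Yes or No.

A fast-forward from J to E is possible iff J is an ancestor of E.
Ancestors of E: {E, F, J, L, N}.
J is among them, so fast-forward is possible.

Yes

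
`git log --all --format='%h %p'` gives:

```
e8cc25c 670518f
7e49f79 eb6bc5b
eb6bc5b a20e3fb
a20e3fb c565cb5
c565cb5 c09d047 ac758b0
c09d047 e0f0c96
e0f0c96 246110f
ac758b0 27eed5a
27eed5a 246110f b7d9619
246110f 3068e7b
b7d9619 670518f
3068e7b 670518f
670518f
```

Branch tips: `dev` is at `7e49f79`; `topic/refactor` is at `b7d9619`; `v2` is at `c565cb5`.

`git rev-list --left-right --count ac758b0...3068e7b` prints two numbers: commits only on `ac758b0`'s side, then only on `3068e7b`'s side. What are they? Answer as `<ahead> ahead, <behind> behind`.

Reachable from ac758b0: {246110f, 27eed5a, 3068e7b, 670518f, ac758b0, b7d9619}.
Reachable from 3068e7b: {3068e7b, 670518f}.
Only in ac758b0's history (ahead): {246110f, 27eed5a, ac758b0, b7d9619} — 4.
Only in 3068e7b's history (behind): {} — 0.

4 ahead, 0 behind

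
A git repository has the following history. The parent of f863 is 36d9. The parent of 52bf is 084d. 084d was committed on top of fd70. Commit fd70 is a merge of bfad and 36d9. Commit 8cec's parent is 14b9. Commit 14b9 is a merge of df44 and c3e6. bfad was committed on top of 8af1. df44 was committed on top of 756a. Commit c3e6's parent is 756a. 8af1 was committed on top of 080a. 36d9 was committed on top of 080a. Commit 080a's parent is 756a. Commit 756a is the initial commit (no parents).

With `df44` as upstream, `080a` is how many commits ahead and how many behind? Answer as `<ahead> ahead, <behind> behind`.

Reachable from 080a: {080a, 756a}.
Reachable from df44: {756a, df44}.
Only in 080a's history (ahead): {080a} — 1.
Only in df44's history (behind): {df44} — 1.

1 ahead, 1 behind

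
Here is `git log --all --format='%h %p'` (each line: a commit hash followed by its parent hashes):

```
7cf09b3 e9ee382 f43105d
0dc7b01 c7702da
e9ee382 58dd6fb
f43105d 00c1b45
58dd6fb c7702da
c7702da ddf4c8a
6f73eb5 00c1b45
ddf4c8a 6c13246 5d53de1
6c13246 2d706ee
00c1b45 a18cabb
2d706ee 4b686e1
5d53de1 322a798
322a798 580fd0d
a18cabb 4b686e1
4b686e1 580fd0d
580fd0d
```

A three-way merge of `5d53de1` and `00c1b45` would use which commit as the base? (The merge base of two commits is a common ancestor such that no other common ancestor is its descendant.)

580fd0d

Ancestors of 5d53de1: {322a798, 580fd0d, 5d53de1}.
Ancestors of 00c1b45: {00c1b45, 4b686e1, 580fd0d, a18cabb}.
Common ancestors: {580fd0d}.
The only common ancestor is 580fd0d, so it is the merge base.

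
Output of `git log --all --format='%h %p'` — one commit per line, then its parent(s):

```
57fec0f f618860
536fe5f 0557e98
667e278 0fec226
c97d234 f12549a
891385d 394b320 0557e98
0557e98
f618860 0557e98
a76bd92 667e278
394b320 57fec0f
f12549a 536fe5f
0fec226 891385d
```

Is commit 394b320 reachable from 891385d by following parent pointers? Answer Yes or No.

Yes

Ancestors of 891385d (commits reachable by following parents): {0557e98, 394b320, 57fec0f, 891385d, f618860}.
394b320 is in that set, so it is an ancestor of 891385d.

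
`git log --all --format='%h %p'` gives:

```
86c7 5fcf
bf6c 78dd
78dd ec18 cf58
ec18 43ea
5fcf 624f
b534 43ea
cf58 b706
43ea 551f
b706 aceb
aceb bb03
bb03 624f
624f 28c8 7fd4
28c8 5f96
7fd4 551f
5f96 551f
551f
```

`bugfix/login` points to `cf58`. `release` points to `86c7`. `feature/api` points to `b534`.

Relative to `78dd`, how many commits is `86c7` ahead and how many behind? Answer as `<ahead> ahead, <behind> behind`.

2 ahead, 7 behind

Reachable from 86c7: {28c8, 551f, 5f96, 5fcf, 624f, 7fd4, 86c7}.
Reachable from 78dd: {28c8, 43ea, 551f, 5f96, 624f, 78dd, 7fd4, aceb, b706, bb03, cf58, ec18}.
Only in 86c7's history (ahead): {5fcf, 86c7} — 2.
Only in 78dd's history (behind): {43ea, 78dd, aceb, b706, bb03, cf58, ec18} — 7.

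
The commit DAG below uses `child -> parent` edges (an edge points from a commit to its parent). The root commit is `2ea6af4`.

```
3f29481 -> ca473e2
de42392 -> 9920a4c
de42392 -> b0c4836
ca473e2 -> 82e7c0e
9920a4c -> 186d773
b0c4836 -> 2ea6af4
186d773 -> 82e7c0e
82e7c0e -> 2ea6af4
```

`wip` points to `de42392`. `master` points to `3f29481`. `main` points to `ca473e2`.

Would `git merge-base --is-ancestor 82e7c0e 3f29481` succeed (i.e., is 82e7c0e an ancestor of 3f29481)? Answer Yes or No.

Ancestors of 3f29481 (commits reachable by following parents): {2ea6af4, 3f29481, 82e7c0e, ca473e2}.
82e7c0e is in that set, so it is an ancestor of 3f29481.

Yes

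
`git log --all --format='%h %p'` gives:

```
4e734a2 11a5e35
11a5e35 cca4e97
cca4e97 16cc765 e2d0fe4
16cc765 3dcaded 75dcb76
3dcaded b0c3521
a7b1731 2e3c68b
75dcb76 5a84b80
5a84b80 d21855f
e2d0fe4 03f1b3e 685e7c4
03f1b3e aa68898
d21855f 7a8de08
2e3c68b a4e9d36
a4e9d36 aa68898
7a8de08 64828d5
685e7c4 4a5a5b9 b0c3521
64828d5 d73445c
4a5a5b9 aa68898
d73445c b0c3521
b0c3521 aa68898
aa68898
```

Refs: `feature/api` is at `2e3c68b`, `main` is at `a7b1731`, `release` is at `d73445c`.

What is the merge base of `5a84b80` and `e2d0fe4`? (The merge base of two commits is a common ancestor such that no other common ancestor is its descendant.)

b0c3521

Ancestors of 5a84b80: {5a84b80, 64828d5, 7a8de08, aa68898, b0c3521, d21855f, d73445c}.
Ancestors of e2d0fe4: {03f1b3e, 4a5a5b9, 685e7c4, aa68898, b0c3521, e2d0fe4}.
Common ancestors: {aa68898, b0c3521}.
Among these, b0c3521 is not an ancestor of any other common ancestor — it is the merge base.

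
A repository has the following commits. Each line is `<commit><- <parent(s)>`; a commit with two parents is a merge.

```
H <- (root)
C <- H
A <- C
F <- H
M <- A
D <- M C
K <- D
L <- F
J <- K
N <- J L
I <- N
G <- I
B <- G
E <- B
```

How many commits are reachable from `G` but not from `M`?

8

Reachable from G: {A, C, D, F, G, H, I, J, K, L, M, N}.
Reachable from M: {A, C, H, M}.
In G's history but not M's: {D, F, G, I, J, K, L, N} — 8 commits.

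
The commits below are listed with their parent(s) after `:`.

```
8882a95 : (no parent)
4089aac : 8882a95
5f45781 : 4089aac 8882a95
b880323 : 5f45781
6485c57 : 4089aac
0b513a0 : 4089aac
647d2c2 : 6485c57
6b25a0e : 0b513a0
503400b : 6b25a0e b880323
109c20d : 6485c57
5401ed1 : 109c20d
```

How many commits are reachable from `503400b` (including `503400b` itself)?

Walking parent pointers from 503400b: reachable set = {0b513a0, 4089aac, 503400b, 5f45781, 6b25a0e, 8882a95, b880323}.
That is 7 commits.

7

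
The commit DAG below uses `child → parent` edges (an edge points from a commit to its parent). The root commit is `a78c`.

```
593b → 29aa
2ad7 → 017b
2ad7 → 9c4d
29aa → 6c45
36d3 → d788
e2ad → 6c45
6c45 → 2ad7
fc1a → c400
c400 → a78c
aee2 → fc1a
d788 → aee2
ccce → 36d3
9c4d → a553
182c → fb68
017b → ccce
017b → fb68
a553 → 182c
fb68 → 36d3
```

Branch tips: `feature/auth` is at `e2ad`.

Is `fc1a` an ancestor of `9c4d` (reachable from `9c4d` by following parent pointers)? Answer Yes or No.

Ancestors of 9c4d (commits reachable by following parents): {182c, 36d3, 9c4d, a553, a78c, aee2, c400, d788, fb68, fc1a}.
fc1a is in that set, so it is an ancestor of 9c4d.

Yes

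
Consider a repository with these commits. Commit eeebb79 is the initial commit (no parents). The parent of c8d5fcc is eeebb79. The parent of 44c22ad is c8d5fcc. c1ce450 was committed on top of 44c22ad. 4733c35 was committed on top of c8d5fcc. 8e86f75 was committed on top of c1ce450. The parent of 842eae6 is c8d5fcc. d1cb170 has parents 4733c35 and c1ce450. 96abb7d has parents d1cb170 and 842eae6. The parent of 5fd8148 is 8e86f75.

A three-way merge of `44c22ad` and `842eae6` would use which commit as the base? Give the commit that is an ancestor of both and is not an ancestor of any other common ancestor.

c8d5fcc

Ancestors of 44c22ad: {44c22ad, c8d5fcc, eeebb79}.
Ancestors of 842eae6: {842eae6, c8d5fcc, eeebb79}.
Common ancestors: {c8d5fcc, eeebb79}.
Among these, c8d5fcc is not an ancestor of any other common ancestor — it is the merge base.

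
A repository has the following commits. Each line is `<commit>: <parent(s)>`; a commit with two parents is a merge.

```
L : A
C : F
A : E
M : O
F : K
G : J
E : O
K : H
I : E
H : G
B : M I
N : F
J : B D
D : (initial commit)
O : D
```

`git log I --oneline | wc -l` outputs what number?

4

Walking parent pointers from I: reachable set = {D, E, I, O}.
That is 4 commits.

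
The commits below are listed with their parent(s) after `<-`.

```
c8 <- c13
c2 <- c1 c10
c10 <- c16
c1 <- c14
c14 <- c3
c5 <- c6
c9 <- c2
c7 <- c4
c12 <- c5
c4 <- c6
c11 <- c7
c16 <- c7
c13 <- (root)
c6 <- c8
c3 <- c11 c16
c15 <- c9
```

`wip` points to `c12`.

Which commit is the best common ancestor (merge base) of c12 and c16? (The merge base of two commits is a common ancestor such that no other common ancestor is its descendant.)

Ancestors of c12: {c12, c13, c5, c6, c8}.
Ancestors of c16: {c13, c16, c4, c6, c7, c8}.
Common ancestors: {c13, c6, c8}.
Among these, c6 is not an ancestor of any other common ancestor — it is the merge base.

c6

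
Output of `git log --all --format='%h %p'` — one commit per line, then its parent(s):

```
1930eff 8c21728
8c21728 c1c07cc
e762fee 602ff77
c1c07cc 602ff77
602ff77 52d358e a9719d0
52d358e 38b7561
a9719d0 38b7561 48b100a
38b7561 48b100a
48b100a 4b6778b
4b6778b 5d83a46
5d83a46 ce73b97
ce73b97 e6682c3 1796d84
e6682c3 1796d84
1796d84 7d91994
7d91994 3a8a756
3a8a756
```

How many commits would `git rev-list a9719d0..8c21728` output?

Reachable from 8c21728: {1796d84, 38b7561, 3a8a756, 48b100a, 4b6778b, 52d358e, 5d83a46, 602ff77, 7d91994, 8c21728, a9719d0, c1c07cc, ce73b97, e6682c3}.
Reachable from a9719d0: {1796d84, 38b7561, 3a8a756, 48b100a, 4b6778b, 5d83a46, 7d91994, a9719d0, ce73b97, e6682c3}.
In 8c21728's history but not a9719d0's: {52d358e, 602ff77, 8c21728, c1c07cc} — 4 commits.

4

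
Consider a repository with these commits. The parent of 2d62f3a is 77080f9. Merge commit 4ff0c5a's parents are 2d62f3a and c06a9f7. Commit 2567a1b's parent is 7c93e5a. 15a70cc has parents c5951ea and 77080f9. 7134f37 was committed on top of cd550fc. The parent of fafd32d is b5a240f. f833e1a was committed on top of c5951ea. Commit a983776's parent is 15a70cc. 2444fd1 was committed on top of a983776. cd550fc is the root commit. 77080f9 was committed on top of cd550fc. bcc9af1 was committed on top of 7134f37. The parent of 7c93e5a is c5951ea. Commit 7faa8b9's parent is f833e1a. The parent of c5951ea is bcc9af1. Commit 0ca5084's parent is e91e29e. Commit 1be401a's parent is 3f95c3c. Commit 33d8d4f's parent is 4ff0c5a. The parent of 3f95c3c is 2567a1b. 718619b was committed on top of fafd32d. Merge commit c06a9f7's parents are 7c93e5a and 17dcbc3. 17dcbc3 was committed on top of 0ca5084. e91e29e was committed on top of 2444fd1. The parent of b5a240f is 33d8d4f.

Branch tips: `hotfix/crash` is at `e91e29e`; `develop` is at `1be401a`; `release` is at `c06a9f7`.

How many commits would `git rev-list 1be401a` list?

Walking parent pointers from 1be401a: reachable set = {1be401a, 2567a1b, 3f95c3c, 7134f37, 7c93e5a, bcc9af1, c5951ea, cd550fc}.
That is 8 commits.

8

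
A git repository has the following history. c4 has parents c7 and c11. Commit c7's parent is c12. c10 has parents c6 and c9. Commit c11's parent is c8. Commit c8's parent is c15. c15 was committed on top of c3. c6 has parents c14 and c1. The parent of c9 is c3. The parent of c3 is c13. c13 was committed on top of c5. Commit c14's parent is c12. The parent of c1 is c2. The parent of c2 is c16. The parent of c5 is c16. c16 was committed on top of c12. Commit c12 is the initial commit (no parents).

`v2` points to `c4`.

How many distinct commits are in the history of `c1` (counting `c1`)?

Walking parent pointers from c1: reachable set = {c1, c12, c16, c2}.
That is 4 commits.

4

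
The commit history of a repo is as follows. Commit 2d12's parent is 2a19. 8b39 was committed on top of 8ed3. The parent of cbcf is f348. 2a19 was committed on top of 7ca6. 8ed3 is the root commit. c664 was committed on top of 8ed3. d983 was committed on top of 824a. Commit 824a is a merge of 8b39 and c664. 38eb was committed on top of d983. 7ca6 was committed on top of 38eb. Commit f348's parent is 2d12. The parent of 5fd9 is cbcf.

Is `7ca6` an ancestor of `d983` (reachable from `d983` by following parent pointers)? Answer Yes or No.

Ancestors of d983: {824a, 8b39, 8ed3, c664, d983}.
7ca6 is not in that set, so it is not an ancestor of d983.

No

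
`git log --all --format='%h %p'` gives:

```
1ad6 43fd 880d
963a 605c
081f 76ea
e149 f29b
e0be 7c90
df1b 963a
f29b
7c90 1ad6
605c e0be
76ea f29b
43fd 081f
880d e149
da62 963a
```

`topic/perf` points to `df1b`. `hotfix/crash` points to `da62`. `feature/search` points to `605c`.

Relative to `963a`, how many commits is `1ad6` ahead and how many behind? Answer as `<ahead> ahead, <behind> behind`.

0 ahead, 4 behind

Reachable from 1ad6: {081f, 1ad6, 43fd, 76ea, 880d, e149, f29b}.
Reachable from 963a: {081f, 1ad6, 43fd, 605c, 76ea, 7c90, 880d, 963a, e0be, e149, f29b}.
Only in 1ad6's history (ahead): {} — 0.
Only in 963a's history (behind): {605c, 7c90, 963a, e0be} — 4.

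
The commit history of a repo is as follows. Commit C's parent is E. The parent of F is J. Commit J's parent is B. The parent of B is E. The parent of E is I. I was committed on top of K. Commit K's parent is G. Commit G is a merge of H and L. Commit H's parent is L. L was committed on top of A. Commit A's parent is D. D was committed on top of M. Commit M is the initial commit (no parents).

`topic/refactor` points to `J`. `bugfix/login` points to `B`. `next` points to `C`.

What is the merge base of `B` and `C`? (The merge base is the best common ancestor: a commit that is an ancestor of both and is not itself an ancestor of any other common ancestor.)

Ancestors of B: {A, B, D, E, G, H, I, K, L, M}.
Ancestors of C: {A, C, D, E, G, H, I, K, L, M}.
Common ancestors: {A, D, E, G, H, I, K, L, M}.
Among these, E is not an ancestor of any other common ancestor — it is the merge base.

E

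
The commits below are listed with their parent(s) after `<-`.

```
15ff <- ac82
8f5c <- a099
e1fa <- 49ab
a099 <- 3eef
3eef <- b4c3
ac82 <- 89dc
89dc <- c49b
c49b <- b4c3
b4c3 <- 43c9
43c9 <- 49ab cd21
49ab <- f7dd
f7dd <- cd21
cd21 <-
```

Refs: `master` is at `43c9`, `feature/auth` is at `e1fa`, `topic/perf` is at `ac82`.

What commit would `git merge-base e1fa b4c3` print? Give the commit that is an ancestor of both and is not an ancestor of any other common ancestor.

49ab

Ancestors of e1fa: {49ab, cd21, e1fa, f7dd}.
Ancestors of b4c3: {43c9, 49ab, b4c3, cd21, f7dd}.
Common ancestors: {49ab, cd21, f7dd}.
Among these, 49ab is not an ancestor of any other common ancestor — it is the merge base.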